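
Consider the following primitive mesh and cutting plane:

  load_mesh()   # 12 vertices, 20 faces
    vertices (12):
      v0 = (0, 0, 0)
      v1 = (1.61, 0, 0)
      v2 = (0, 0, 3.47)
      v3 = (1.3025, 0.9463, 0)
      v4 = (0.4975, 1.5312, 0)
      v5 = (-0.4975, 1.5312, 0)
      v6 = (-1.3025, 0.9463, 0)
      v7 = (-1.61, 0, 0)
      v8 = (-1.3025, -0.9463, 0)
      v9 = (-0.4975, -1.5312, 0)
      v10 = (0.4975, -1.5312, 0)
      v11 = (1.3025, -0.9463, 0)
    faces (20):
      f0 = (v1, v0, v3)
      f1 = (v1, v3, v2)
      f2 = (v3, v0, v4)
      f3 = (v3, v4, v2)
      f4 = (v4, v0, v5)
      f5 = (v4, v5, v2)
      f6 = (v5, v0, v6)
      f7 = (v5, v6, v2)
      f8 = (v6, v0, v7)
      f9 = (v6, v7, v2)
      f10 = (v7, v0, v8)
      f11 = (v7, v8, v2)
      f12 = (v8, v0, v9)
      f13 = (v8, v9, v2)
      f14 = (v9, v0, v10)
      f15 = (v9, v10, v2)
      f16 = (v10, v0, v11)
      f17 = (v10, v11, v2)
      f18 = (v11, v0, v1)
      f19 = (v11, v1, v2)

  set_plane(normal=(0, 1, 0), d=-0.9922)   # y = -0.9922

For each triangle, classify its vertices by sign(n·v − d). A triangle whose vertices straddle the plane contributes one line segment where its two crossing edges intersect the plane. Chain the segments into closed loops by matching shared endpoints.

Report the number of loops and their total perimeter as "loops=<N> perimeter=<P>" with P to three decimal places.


Straddling triangles (6 of 20):
  (v8,v0,v9) [++-] → (-0.322374, -0.9922, 0)–(-1.23933, -0.9922, 0)  len=0.9170
  (v8,v9,v2) [+-+] → (-1.23933, -0.9922, 0)–(-0.322374, -0.9922, 1.22148)  len=1.5274
  (v9,v0,v10) [-+-] → (-0.322374, -0.9922, 0)–(0.322374, -0.9922, 0)  len=0.6447
  (v9,v10,v2) [--+] → (0.322374, -0.9922, 1.22148)–(-0.322374, -0.9922, 1.22148)  len=0.6447
  (v10,v0,v11) [-++] → (0.322374, -0.9922, 0)–(1.23933, -0.9922, 0)  len=0.9170
  (v10,v11,v2) [-++] → (1.23933, -0.9922, 0)–(0.322374, -0.9922, 1.22148)  len=1.5274

Chained into 1 loop(s):
  loop 1: 6 segments, perimeter = 6.1781
Total perimeter = 6.178

loops=1 perimeter=6.178


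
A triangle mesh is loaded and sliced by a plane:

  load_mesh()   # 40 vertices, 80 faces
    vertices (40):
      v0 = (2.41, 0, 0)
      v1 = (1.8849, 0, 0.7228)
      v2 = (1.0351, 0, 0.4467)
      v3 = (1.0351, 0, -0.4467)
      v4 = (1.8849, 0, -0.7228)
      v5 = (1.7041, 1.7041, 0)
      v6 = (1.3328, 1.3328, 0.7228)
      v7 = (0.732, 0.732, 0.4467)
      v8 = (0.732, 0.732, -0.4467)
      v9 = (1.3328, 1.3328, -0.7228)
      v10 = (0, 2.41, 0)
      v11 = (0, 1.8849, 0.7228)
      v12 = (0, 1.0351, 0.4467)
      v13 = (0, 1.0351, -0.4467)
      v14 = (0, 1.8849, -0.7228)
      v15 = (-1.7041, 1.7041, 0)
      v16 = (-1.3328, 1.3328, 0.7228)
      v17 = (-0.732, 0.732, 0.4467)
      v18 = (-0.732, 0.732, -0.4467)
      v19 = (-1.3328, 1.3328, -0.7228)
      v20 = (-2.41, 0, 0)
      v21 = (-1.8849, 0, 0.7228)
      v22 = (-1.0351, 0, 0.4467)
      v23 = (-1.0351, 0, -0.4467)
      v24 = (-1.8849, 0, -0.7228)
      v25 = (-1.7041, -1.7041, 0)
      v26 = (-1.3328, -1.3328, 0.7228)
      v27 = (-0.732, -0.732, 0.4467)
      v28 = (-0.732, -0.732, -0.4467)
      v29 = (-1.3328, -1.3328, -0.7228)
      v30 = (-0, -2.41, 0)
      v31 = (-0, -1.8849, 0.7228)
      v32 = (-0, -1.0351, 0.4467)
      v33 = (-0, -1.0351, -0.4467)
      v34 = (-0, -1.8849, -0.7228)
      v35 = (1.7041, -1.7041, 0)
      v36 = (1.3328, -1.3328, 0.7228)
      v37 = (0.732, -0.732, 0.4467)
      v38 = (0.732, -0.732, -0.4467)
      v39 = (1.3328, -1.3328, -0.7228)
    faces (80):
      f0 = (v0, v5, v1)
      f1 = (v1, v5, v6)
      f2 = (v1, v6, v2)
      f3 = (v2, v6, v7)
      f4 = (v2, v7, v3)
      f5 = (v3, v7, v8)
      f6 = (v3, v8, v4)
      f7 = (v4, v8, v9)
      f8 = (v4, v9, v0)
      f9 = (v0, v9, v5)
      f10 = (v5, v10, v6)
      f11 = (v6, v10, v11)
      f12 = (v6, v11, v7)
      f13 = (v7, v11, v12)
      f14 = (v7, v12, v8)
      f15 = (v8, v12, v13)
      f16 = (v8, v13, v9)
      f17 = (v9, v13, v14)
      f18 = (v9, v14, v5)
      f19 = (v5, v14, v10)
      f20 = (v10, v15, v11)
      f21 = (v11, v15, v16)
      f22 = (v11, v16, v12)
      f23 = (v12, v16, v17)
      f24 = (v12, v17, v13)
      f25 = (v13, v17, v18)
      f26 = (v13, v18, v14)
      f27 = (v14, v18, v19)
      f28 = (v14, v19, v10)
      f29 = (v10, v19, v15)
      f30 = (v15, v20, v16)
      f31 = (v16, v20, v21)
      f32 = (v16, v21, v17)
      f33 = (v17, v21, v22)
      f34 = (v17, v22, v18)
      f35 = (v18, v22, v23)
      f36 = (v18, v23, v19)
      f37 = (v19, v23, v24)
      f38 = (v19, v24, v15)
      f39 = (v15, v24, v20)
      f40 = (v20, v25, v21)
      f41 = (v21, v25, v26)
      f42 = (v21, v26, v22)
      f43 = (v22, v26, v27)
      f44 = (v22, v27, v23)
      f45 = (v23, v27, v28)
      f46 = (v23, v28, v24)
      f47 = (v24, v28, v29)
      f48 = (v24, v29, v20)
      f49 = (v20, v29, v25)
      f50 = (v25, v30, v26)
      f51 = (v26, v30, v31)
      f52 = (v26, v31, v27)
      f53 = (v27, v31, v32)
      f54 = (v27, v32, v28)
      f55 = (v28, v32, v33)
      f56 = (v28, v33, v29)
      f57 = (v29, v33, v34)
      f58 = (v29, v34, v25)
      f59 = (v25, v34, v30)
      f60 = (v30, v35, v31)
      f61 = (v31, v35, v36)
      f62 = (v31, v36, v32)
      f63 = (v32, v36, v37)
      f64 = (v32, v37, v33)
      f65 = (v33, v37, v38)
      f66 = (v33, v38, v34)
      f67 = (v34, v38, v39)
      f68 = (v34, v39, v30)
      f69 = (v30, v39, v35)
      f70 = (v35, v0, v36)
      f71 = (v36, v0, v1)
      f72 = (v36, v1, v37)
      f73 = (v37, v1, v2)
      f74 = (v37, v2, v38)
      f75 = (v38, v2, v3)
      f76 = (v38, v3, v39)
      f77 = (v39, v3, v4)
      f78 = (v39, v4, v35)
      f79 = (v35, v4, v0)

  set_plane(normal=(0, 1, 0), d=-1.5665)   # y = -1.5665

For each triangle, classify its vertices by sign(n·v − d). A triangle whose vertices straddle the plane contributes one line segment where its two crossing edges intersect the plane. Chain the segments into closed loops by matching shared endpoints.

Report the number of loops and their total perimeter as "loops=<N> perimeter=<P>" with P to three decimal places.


loops=1 perimeter=8.100

Straddling triangles (18 of 80):
  (v20,v25,v21) [+-+] → (-1.7611, -1.5665, 0)–(-1.7187, -1.5665, 0.0583635)  len=0.0721
  (v21,v25,v26) [+-+] → (-1.7187, -1.5665, 0.0583635)–(-1.5665, -1.5665, 0.267862)  len=0.2589
  (v20,v29,v25) [++-] → (-1.5665, -1.5665, -0.267862)–(-1.7611, -1.5665, 0)  len=0.3311
  (v25,v30,v26) [--+] → (-1.04365, -1.5665, 0.565988)–(-1.5665, -1.5665, 0.267862)  len=0.6019
  (v26,v30,v31) [+--] → (-1.04365, -1.5665, 0.565988)–(-0.768635, -1.5665, 0.7228)  len=0.3166
  (v26,v31,v27) [+-+] → (-0.768635, -1.5665, 0.7228)–(-0.202159, -1.5665, 0.646549)  len=0.5716
  (v27,v31,v32) [+-+] → (-0.202159, -1.5665, 0.646549)–(0, -1.5665, 0.619352)  len=0.2040
  (v29,v33,v34) [++-] → (0, -1.5665, -0.619352)–(-0.768635, -1.5665, -0.7228)  len=0.7756
  (v29,v34,v25) [+--] → (-0.768635, -1.5665, -0.7228)–(-1.5665, -1.5665, -0.267862)  len=0.9185
  (v31,v35,v36) [--+] → (1.5665, -1.5665, 0.267862)–(0.768635, -1.5665, 0.7228)  len=0.9185
  (v31,v36,v32) [-++] → (0.768635, -1.5665, 0.7228)–(0, -1.5665, 0.619352)  len=0.7756
  (v33,v38,v34) [++-] → (0.202159, -1.5665, -0.646549)–(0, -1.5665, -0.619352)  len=0.2040
  (v34,v38,v39) [-++] → (0.202159, -1.5665, -0.646549)–(0.768635, -1.5665, -0.7228)  len=0.5716
  (v34,v39,v30) [-+-] → (0.768635, -1.5665, -0.7228)–(1.04365, -1.5665, -0.565988)  len=0.3166
  (v30,v39,v35) [-+-] → (1.04365, -1.5665, -0.565988)–(1.5665, -1.5665, -0.267862)  len=0.6019
  (v35,v0,v36) [-++] → (1.7611, -1.5665, 0)–(1.5665, -1.5665, 0.267862)  len=0.3311
  (v39,v4,v35) [++-] → (1.7187, -1.5665, -0.0583635)–(1.5665, -1.5665, -0.267862)  len=0.2589
  (v35,v4,v0) [-++] → (1.7187, -1.5665, -0.0583635)–(1.7611, -1.5665, 0)  len=0.0721

Chained into 1 loop(s):
  loop 1: 18 segments, perimeter = 8.1004
Total perimeter = 8.100


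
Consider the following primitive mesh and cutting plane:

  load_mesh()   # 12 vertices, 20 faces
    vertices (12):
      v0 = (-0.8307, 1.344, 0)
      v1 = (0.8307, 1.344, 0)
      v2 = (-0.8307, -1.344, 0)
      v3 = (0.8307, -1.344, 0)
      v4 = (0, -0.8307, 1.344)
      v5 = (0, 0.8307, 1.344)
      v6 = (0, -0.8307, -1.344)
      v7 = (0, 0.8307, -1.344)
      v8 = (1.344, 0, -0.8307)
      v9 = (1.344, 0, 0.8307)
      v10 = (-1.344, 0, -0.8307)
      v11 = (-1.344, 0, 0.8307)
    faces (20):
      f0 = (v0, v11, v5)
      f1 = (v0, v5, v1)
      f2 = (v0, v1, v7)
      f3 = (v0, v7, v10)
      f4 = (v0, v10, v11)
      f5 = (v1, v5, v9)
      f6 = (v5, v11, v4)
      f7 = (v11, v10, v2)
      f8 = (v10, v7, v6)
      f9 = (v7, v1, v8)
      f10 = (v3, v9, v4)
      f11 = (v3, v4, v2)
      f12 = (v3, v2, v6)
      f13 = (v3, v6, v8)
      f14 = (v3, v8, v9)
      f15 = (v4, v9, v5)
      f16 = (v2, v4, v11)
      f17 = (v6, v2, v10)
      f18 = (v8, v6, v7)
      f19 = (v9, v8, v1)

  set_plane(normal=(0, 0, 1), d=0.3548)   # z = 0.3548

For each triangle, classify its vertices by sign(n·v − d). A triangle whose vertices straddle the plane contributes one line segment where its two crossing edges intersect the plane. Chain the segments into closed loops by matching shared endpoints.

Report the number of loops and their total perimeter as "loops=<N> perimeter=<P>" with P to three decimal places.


Straddling triangles (10 of 20):
  (v0,v11,v5) [-++] → (-1.04994, 0.769965, 0.3548)–(-0.611405, 1.20849, 0.3548)  len=0.6202
  (v0,v5,v1) [-+-] → (-0.611405, 1.20849, 0.3548)–(0.611405, 1.20849, 0.3548)  len=1.2228
  (v0,v10,v11) [--+] → (-1.344, 0, 0.3548)–(-1.04994, 0.769965, 0.3548)  len=0.8242
  (v1,v5,v9) [-++] → (0.611405, 1.20849, 0.3548)–(1.04994, 0.769965, 0.3548)  len=0.6202
  (v11,v10,v2) [+--] → (-1.344, 0, 0.3548)–(-1.04994, -0.769965, 0.3548)  len=0.8242
  (v3,v9,v4) [-++] → (1.04994, -0.769965, 0.3548)–(0.611405, -1.20849, 0.3548)  len=0.6202
  (v3,v4,v2) [-+-] → (0.611405, -1.20849, 0.3548)–(-0.611405, -1.20849, 0.3548)  len=1.2228
  (v3,v8,v9) [--+] → (1.344, 0, 0.3548)–(1.04994, -0.769965, 0.3548)  len=0.8242
  (v2,v4,v11) [-++] → (-0.611405, -1.20849, 0.3548)–(-1.04994, -0.769965, 0.3548)  len=0.6202
  (v9,v8,v1) [+--] → (1.344, 0, 0.3548)–(1.04994, 0.769965, 0.3548)  len=0.8242

Chained into 1 loop(s):
  loop 1: 10 segments, perimeter = 8.2232
Total perimeter = 8.223

loops=1 perimeter=8.223


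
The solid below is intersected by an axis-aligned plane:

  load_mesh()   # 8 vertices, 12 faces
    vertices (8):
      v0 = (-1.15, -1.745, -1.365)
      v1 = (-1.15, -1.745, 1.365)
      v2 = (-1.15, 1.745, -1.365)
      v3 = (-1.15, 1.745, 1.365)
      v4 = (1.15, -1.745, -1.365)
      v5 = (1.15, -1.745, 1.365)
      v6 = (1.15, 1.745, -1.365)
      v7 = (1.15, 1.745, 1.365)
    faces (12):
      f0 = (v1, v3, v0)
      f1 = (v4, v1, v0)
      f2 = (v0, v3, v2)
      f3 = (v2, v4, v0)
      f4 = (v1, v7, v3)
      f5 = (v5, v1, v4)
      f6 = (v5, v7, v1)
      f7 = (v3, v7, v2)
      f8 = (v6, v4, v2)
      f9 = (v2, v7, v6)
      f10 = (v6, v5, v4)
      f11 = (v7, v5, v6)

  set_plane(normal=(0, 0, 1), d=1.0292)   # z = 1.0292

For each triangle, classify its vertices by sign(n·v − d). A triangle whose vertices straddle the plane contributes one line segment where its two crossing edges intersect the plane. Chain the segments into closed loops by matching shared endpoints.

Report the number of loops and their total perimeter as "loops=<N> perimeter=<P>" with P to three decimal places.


loops=1 perimeter=11.580

Straddling triangles (8 of 12):
  (v1,v3,v0) [++-] → (-1.15, 1.31572, 1.0292)–(-1.15, -1.745, 1.0292)  len=3.0607
  (v4,v1,v0) [-+-] → (-0.867092, -1.745, 1.0292)–(-1.15, -1.745, 1.0292)  len=0.2829
  (v0,v3,v2) [-+-] → (-1.15, 1.31572, 1.0292)–(-1.15, 1.745, 1.0292)  len=0.4293
  (v5,v1,v4) [++-] → (-0.867092, -1.745, 1.0292)–(1.15, -1.745, 1.0292)  len=2.0171
  (v3,v7,v2) [++-] → (0.867092, 1.745, 1.0292)–(-1.15, 1.745, 1.0292)  len=2.0171
  (v2,v7,v6) [-+-] → (0.867092, 1.745, 1.0292)–(1.15, 1.745, 1.0292)  len=0.2829
  (v6,v5,v4) [-+-] → (1.15, -1.31572, 1.0292)–(1.15, -1.745, 1.0292)  len=0.4293
  (v7,v5,v6) [++-] → (1.15, -1.31572, 1.0292)–(1.15, 1.745, 1.0292)  len=3.0607

Chained into 1 loop(s):
  loop 1: 8 segments, perimeter = 11.5800
Total perimeter = 11.580


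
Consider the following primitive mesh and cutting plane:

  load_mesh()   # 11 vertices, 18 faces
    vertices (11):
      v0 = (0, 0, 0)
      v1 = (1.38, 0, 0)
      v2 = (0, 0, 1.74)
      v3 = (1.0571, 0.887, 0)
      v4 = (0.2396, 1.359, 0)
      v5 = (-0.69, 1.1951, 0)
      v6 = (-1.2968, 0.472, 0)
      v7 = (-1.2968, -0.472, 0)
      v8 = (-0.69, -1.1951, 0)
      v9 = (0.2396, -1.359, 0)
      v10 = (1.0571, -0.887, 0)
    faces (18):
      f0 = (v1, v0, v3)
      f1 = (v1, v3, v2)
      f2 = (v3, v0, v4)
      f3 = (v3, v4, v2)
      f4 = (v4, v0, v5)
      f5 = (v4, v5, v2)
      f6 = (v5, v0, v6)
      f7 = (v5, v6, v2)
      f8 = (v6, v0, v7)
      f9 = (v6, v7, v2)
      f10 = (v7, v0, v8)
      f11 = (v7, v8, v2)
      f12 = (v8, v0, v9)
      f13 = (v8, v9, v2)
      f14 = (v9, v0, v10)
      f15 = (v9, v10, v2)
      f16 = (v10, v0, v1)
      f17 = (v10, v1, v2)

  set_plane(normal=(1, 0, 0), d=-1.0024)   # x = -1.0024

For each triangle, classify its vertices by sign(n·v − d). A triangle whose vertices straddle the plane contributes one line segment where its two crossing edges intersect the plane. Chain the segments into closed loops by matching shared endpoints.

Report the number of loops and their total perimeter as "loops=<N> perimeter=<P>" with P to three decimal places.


Straddling triangles (6 of 18):
  (v5,v0,v6) [++-] → (-1.0024, 0.364846, 0)–(-1.0024, 0.822825, 0)  len=0.4580
  (v5,v6,v2) [+-+] → (-1.0024, 0.822825, 0)–(-1.0024, 0.364846, 0.395015)  len=0.6048
  (v6,v0,v7) [-+-] → (-1.0024, 0.364846, 0)–(-1.0024, -0.364846, 0)  len=0.7297
  (v6,v7,v2) [--+] → (-1.0024, -0.364846, 0.395015)–(-1.0024, 0.364846, 0.395015)  len=0.7297
  (v7,v0,v8) [-++] → (-1.0024, -0.364846, 0)–(-1.0024, -0.822825, 0)  len=0.4580
  (v7,v8,v2) [-++] → (-1.0024, -0.822825, 0)–(-1.0024, -0.364846, 0.395015)  len=0.6048

Chained into 1 loop(s):
  loop 1: 6 segments, perimeter = 3.5849
Total perimeter = 3.585

loops=1 perimeter=3.585


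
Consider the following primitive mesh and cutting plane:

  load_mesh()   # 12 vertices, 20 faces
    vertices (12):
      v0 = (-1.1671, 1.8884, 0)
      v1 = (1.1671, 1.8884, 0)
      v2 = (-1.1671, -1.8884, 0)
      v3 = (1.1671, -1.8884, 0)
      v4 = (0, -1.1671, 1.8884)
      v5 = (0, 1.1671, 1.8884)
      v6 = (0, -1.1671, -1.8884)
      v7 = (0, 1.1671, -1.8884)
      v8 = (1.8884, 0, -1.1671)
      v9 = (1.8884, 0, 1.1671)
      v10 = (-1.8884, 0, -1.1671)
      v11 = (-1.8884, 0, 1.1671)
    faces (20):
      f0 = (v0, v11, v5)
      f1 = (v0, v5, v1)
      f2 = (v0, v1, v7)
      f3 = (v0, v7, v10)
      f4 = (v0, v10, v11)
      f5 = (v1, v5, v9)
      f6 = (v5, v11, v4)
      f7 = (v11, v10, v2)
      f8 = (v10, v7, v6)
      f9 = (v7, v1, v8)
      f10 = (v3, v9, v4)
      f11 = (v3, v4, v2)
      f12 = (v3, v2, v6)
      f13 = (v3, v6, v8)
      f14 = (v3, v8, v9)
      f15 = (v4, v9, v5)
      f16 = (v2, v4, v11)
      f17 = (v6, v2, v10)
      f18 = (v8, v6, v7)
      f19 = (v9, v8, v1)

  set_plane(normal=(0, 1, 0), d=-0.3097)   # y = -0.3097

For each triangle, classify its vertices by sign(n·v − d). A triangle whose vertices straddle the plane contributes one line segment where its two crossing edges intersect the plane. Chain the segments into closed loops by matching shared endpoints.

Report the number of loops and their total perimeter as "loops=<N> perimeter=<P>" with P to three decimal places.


loops=1 perimeter=12.008

Straddling triangles (10 of 20):
  (v5,v11,v4) [++-] → (-1.3873, -0.3097, 1.3585)–(0, -0.3097, 1.8884)  len=1.4851
  (v11,v10,v2) [++-] → (-1.77011, -0.3097, -0.975694)–(-1.77011, -0.3097, 0.975694)  len=1.9514
  (v10,v7,v6) [++-] → (0, -0.3097, -1.8884)–(-1.3873, -0.3097, -1.3585)  len=1.4851
  (v3,v9,v4) [-+-] → (1.77011, -0.3097, 0.975694)–(1.3873, -0.3097, 1.3585)  len=0.5414
  (v3,v6,v8) [--+] → (1.3873, -0.3097, -1.3585)–(1.77011, -0.3097, -0.975694)  len=0.5414
  (v3,v8,v9) [-++] → (1.77011, -0.3097, -0.975694)–(1.77011, -0.3097, 0.975694)  len=1.9514
  (v4,v9,v5) [-++] → (1.3873, -0.3097, 1.3585)–(0, -0.3097, 1.8884)  len=1.4851
  (v2,v4,v11) [--+] → (-1.3873, -0.3097, 1.3585)–(-1.77011, -0.3097, 0.975694)  len=0.5414
  (v6,v2,v10) [--+] → (-1.77011, -0.3097, -0.975694)–(-1.3873, -0.3097, -1.3585)  len=0.5414
  (v8,v6,v7) [+-+] → (1.3873, -0.3097, -1.3585)–(0, -0.3097, -1.8884)  len=1.4851

Chained into 1 loop(s):
  loop 1: 10 segments, perimeter = 12.0085
Total perimeter = 12.008


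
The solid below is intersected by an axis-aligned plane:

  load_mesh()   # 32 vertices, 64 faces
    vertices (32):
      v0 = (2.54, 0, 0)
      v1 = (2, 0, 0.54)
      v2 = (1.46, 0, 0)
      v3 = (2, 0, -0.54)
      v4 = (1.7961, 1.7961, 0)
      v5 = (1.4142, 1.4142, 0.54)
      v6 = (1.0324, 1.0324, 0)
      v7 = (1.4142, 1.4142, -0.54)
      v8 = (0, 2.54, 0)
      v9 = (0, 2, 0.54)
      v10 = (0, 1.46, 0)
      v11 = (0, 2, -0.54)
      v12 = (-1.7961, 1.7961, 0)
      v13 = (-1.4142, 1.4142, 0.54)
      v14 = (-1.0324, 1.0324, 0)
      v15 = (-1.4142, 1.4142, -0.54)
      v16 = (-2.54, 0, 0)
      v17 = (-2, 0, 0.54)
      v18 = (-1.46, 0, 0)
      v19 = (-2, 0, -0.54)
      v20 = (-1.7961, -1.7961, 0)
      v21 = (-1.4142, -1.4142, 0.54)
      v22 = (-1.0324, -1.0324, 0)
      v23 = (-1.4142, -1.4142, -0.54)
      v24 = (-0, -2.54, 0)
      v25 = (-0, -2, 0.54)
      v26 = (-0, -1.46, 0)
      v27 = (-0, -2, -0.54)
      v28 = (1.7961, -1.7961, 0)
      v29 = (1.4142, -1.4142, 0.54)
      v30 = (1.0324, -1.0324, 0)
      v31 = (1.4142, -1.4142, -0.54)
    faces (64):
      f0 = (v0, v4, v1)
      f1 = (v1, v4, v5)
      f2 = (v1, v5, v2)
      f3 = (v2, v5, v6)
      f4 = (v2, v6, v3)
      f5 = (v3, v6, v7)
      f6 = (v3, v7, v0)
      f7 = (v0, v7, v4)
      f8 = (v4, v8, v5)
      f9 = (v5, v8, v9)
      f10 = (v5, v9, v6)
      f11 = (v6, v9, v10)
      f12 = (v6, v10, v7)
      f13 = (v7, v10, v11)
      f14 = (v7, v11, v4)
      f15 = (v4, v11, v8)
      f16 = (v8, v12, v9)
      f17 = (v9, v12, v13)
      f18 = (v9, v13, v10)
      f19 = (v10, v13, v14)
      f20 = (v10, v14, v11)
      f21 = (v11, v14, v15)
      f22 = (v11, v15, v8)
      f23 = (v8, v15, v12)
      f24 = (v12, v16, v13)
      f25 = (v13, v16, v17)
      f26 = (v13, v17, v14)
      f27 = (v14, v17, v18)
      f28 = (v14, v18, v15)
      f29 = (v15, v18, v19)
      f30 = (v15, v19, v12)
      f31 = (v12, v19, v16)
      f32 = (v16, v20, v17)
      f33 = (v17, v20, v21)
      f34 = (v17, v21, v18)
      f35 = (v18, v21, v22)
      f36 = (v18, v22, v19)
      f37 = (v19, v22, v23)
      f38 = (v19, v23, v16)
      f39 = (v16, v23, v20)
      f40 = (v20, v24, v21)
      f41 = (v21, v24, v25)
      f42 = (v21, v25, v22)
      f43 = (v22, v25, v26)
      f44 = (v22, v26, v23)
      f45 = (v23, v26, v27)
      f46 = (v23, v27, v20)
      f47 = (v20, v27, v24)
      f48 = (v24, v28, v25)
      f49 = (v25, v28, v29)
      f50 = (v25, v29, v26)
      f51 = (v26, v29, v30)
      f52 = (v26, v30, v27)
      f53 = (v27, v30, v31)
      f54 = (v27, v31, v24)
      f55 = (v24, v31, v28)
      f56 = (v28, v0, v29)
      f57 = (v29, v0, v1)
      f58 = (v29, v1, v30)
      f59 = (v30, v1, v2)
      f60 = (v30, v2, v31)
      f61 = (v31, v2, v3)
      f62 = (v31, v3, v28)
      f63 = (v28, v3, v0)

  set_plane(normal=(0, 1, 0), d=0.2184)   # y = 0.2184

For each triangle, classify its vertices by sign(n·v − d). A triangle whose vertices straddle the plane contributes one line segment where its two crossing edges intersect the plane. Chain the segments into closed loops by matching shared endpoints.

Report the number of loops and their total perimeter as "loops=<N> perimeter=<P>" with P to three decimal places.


loops=2 perimeter=6.109

Straddling triangles (16 of 64):
  (v0,v4,v1) [-+-] → (2.44954, 0.2184, 0)–(1.97521, 0.2184, 0.474338)  len=0.6708
  (v1,v4,v5) [-++] → (1.97521, 0.2184, 0.474338)–(1.90953, 0.2184, 0.54)  len=0.0929
  (v1,v5,v2) [-+-] → (1.90953, 0.2184, 0.54)–(1.45293, 0.2184, 0.0833941)  len=0.6457
  (v2,v5,v6) [-++] → (1.45293, 0.2184, 0.0833941)–(1.36954, 0.2184, 0)  len=0.1179
  (v2,v6,v3) [-+-] → (1.36954, 0.2184, 0)–(1.79531, 0.2184, -0.425765)  len=0.6021
  (v3,v6,v7) [-++] → (1.79531, 0.2184, -0.425765)–(1.90953, 0.2184, -0.54)  len=0.1615
  (v3,v7,v0) [-+-] → (1.90953, 0.2184, -0.54)–(2.36614, 0.2184, -0.0833941)  len=0.6457
  (v0,v7,v4) [-++] → (2.36614, 0.2184, -0.0833941)–(2.44954, 0.2184, 0)  len=0.1179
  (v12,v16,v13) [+-+] → (-2.44954, 0.2184, 0)–(-2.36614, 0.2184, 0.0833941)  len=0.1179
  (v13,v16,v17) [+--] → (-2.36614, 0.2184, 0.0833941)–(-1.90953, 0.2184, 0.54)  len=0.6457
  (v13,v17,v14) [+-+] → (-1.90953, 0.2184, 0.54)–(-1.79531, 0.2184, 0.425765)  len=0.1615
  (v14,v17,v18) [+--] → (-1.79531, 0.2184, 0.425765)–(-1.36954, 0.2184, 0)  len=0.6021
  (v14,v18,v15) [+-+] → (-1.36954, 0.2184, 0)–(-1.45293, 0.2184, -0.0833941)  len=0.1179
  (v15,v18,v19) [+--] → (-1.45293, 0.2184, -0.0833941)–(-1.90953, 0.2184, -0.54)  len=0.6457
  (v15,v19,v12) [+-+] → (-1.90953, 0.2184, -0.54)–(-1.97521, 0.2184, -0.474338)  len=0.0929
  (v12,v19,v16) [+--] → (-1.97521, 0.2184, -0.474338)–(-2.44954, 0.2184, 0)  len=0.6708

Chained into 2 loop(s):
  loop 1: 8 segments, perimeter = 3.0547
  loop 2: 8 segments, perimeter = 3.0547
Total perimeter = 6.109


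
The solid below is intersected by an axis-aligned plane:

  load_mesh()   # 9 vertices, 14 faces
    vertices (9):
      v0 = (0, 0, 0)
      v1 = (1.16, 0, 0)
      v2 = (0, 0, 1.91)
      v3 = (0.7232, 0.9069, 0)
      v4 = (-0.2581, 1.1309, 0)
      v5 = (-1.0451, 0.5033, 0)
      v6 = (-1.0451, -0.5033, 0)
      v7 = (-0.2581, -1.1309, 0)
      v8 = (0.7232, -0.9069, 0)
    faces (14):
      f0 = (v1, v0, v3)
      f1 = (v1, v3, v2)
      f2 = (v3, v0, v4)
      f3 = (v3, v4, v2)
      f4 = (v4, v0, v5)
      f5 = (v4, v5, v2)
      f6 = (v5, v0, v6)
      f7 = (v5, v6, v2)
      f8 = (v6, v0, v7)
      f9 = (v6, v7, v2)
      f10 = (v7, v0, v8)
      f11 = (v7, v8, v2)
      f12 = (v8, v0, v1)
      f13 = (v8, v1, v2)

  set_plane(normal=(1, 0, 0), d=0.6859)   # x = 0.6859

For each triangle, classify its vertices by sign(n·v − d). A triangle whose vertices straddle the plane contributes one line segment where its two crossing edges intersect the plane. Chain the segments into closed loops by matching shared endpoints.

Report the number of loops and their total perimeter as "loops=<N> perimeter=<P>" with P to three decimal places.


Straddling triangles (8 of 14):
  (v1,v0,v3) [+-+] → (0.6859, 0, 0)–(0.6859, 0.860125, 0)  len=0.8601
  (v1,v3,v2) [++-] → (0.6859, 0.860125, 0.0985108)–(0.6859, 0, 0.78063)  len=1.0978
  (v3,v0,v4) [+--] → (0.6859, 0.860125, 0)–(0.6859, 0.915414, 0)  len=0.0553
  (v3,v4,v2) [+--] → (0.6859, 0.915414, 0)–(0.6859, 0.860125, 0.0985108)  len=0.1130
  (v7,v0,v8) [--+] → (0.6859, -0.860125, 0)–(0.6859, -0.915414, 0)  len=0.0553
  (v7,v8,v2) [-+-] → (0.6859, -0.915414, 0)–(0.6859, -0.860125, 0.0985108)  len=0.1130
  (v8,v0,v1) [+-+] → (0.6859, -0.860125, 0)–(0.6859, 0, 0)  len=0.8601
  (v8,v1,v2) [++-] → (0.6859, 0, 0.78063)–(0.6859, -0.860125, 0.0985108)  len=1.0978

Chained into 1 loop(s):
  loop 1: 8 segments, perimeter = 4.2523
Total perimeter = 4.252

loops=1 perimeter=4.252


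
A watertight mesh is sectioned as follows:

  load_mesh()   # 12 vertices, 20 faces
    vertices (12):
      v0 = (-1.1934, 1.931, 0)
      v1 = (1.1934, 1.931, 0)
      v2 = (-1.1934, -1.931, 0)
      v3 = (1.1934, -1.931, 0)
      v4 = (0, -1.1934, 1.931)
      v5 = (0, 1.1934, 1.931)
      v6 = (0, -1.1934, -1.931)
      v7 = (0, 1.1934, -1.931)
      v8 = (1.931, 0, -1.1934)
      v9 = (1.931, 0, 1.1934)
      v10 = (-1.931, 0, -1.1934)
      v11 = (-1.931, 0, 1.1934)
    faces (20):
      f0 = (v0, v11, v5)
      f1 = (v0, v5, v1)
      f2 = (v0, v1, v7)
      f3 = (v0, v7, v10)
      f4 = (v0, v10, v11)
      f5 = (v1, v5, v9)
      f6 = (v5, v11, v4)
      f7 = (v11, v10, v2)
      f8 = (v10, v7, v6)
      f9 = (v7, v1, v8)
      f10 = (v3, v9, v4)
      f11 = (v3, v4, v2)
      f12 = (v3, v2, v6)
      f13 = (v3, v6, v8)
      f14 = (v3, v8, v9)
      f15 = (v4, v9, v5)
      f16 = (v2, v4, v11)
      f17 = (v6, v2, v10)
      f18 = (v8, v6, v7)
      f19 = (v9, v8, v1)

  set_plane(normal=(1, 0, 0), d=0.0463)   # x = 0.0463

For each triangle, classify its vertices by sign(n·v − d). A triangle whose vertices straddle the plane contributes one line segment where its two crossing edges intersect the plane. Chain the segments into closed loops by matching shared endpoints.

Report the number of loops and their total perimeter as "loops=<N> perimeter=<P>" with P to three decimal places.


Straddling triangles (10 of 20):
  (v0,v5,v1) [--+] → (0.0463, 1.22202, 1.85608)–(0.0463, 1.931, 0)  len=1.9869
  (v0,v1,v7) [-+-] → (0.0463, 1.931, 0)–(0.0463, 1.22202, -1.85608)  len=1.9869
  (v1,v5,v9) [+-+] → (0.0463, 1.22202, 1.85608)–(0.0463, 1.16479, 1.91331)  len=0.0809
  (v7,v1,v8) [-++] → (0.0463, 1.22202, -1.85608)–(0.0463, 1.16479, -1.91331)  len=0.0809
  (v3,v9,v4) [++-] → (0.0463, -1.16479, 1.91331)–(0.0463, -1.22202, 1.85608)  len=0.0809
  (v3,v4,v2) [+--] → (0.0463, -1.22202, 1.85608)–(0.0463, -1.931, 0)  len=1.9869
  (v3,v2,v6) [+--] → (0.0463, -1.931, 0)–(0.0463, -1.22202, -1.85608)  len=1.9869
  (v3,v6,v8) [+-+] → (0.0463, -1.22202, -1.85608)–(0.0463, -1.16479, -1.91331)  len=0.0809
  (v4,v9,v5) [-+-] → (0.0463, -1.16479, 1.91331)–(0.0463, 1.16479, 1.91331)  len=2.3296
  (v8,v6,v7) [+--] → (0.0463, -1.16479, -1.91331)–(0.0463, 1.16479, -1.91331)  len=2.3296

Chained into 1 loop(s):
  loop 1: 10 segments, perimeter = 12.9304
Total perimeter = 12.930

loops=1 perimeter=12.930


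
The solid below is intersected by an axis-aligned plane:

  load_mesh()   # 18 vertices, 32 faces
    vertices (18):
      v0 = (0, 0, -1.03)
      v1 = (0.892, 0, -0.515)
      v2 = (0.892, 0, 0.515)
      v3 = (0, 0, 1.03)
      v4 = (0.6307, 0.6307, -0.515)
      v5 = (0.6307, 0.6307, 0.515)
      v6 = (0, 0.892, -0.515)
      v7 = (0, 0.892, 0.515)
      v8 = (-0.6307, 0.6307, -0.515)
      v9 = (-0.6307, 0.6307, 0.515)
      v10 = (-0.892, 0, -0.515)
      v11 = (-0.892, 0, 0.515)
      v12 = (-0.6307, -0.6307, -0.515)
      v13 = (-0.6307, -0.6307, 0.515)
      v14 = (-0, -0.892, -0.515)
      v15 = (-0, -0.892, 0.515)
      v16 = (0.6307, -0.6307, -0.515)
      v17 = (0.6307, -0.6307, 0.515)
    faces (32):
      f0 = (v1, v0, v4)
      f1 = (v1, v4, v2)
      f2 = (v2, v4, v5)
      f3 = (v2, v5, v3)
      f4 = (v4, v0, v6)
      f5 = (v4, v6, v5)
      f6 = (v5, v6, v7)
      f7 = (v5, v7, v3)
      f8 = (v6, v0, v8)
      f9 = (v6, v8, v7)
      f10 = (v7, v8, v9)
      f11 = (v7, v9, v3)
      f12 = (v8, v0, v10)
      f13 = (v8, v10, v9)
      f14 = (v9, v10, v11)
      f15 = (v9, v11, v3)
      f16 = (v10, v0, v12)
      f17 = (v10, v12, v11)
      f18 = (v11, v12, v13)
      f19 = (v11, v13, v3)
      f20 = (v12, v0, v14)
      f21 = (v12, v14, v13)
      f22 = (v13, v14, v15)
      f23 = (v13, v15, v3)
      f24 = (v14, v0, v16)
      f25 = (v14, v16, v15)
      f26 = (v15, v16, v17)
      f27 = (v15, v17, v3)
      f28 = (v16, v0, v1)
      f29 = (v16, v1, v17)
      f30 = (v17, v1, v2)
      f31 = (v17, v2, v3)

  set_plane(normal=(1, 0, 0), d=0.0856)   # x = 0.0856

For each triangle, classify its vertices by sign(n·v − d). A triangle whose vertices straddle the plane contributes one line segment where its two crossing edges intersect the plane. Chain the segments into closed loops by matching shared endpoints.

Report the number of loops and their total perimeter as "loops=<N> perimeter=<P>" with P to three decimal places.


Straddling triangles (12 of 32):
  (v1,v0,v4) [+-+] → (0.0856, 0, -0.980578)–(0.0856, 0.0856, -0.960103)  len=0.0880
  (v2,v5,v3) [++-] → (0.0856, 0.0856, 0.960103)–(0.0856, 0, 0.980578)  len=0.0880
  (v4,v0,v6) [+--] → (0.0856, 0.0856, -0.960103)–(0.0856, 0.856536, -0.515)  len=0.8902
  (v4,v6,v5) [+-+] → (0.0856, 0.856536, -0.515)–(0.0856, 0.856536, -0.375206)  len=0.1398
  (v5,v6,v7) [+--] → (0.0856, 0.856536, -0.375206)–(0.0856, 0.856536, 0.515)  len=0.8902
  (v5,v7,v3) [+--] → (0.0856, 0.856536, 0.515)–(0.0856, 0.0856, 0.960103)  len=0.8902
  (v14,v0,v16) [--+] → (0.0856, -0.0856, -0.960103)–(0.0856, -0.856536, -0.515)  len=0.8902
  (v14,v16,v15) [-+-] → (0.0856, -0.856536, -0.515)–(0.0856, -0.856536, 0.375206)  len=0.8902
  (v15,v16,v17) [-++] → (0.0856, -0.856536, 0.375206)–(0.0856, -0.856536, 0.515)  len=0.1398
  (v15,v17,v3) [-+-] → (0.0856, -0.856536, 0.515)–(0.0856, -0.0856, 0.960103)  len=0.8902
  (v16,v0,v1) [+-+] → (0.0856, -0.0856, -0.960103)–(0.0856, 0, -0.980578)  len=0.0880
  (v17,v2,v3) [++-] → (0.0856, 0, 0.980578)–(0.0856, -0.0856, 0.960103)  len=0.0880

Chained into 1 loop(s):
  loop 1: 12 segments, perimeter = 5.9729
Total perimeter = 5.973

loops=1 perimeter=5.973


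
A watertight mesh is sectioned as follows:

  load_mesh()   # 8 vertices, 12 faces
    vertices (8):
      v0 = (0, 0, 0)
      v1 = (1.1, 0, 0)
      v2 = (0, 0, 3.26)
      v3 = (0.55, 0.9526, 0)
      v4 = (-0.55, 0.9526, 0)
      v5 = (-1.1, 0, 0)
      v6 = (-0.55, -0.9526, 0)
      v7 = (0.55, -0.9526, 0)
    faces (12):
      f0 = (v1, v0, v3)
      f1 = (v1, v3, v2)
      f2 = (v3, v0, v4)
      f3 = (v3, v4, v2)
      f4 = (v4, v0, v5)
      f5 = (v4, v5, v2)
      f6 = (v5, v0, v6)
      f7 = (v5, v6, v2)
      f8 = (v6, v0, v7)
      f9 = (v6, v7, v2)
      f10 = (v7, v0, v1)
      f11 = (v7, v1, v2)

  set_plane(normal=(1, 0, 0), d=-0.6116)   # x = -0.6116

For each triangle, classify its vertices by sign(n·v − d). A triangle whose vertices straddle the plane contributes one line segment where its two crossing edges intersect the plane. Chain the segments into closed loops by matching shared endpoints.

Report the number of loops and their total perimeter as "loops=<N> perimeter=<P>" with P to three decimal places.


Straddling triangles (4 of 12):
  (v4,v0,v5) [++-] → (-0.6116, 0, 0)–(-0.6116, 0.845909, 0)  len=0.8459
  (v4,v5,v2) [+-+] → (-0.6116, 0.845909, 0)–(-0.6116, 0, 1.44744)  len=1.6765
  (v5,v0,v6) [-++] → (-0.6116, 0, 0)–(-0.6116, -0.845909, 0)  len=0.8459
  (v5,v6,v2) [-++] → (-0.6116, -0.845909, 0)–(-0.6116, 0, 1.44744)  len=1.6765

Chained into 1 loop(s):
  loop 1: 4 segments, perimeter = 5.0448
Total perimeter = 5.045

loops=1 perimeter=5.045


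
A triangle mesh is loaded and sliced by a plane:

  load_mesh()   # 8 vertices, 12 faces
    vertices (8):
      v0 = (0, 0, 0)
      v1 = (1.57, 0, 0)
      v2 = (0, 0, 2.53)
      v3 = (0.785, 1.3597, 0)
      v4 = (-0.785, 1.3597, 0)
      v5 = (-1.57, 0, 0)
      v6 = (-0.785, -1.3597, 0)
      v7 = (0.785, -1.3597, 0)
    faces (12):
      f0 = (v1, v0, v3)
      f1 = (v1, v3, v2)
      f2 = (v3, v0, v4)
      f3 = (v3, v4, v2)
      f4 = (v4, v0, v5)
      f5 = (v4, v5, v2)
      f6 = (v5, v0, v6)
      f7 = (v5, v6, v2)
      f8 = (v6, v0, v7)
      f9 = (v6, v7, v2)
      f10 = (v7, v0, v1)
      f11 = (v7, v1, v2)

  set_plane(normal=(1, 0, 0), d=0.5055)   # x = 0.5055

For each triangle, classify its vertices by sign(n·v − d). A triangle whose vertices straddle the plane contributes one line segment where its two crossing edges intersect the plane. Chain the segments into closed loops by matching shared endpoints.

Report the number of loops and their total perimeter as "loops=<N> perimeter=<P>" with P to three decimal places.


Straddling triangles (8 of 12):
  (v1,v0,v3) [+-+] → (0.5055, 0, 0)–(0.5055, 0.875578, 0)  len=0.8756
  (v1,v3,v2) [++-] → (0.5055, 0.875578, 0.900809)–(0.5055, 0, 1.7154)  len=1.1959
  (v3,v0,v4) [+--] → (0.5055, 0.875578, 0)–(0.5055, 1.3597, 0)  len=0.4841
  (v3,v4,v2) [+--] → (0.5055, 1.3597, 0)–(0.5055, 0.875578, 0.900809)  len=1.0227
  (v6,v0,v7) [--+] → (0.5055, -0.875578, 0)–(0.5055, -1.3597, 0)  len=0.4841
  (v6,v7,v2) [-+-] → (0.5055, -1.3597, 0)–(0.5055, -0.875578, 0.900809)  len=1.0227
  (v7,v0,v1) [+-+] → (0.5055, -0.875578, 0)–(0.5055, 0, 0)  len=0.8756
  (v7,v1,v2) [++-] → (0.5055, 0, 1.7154)–(0.5055, -0.875578, 0.900809)  len=1.1959

Chained into 1 loop(s):
  loop 1: 8 segments, perimeter = 7.1565
Total perimeter = 7.157

loops=1 perimeter=7.157


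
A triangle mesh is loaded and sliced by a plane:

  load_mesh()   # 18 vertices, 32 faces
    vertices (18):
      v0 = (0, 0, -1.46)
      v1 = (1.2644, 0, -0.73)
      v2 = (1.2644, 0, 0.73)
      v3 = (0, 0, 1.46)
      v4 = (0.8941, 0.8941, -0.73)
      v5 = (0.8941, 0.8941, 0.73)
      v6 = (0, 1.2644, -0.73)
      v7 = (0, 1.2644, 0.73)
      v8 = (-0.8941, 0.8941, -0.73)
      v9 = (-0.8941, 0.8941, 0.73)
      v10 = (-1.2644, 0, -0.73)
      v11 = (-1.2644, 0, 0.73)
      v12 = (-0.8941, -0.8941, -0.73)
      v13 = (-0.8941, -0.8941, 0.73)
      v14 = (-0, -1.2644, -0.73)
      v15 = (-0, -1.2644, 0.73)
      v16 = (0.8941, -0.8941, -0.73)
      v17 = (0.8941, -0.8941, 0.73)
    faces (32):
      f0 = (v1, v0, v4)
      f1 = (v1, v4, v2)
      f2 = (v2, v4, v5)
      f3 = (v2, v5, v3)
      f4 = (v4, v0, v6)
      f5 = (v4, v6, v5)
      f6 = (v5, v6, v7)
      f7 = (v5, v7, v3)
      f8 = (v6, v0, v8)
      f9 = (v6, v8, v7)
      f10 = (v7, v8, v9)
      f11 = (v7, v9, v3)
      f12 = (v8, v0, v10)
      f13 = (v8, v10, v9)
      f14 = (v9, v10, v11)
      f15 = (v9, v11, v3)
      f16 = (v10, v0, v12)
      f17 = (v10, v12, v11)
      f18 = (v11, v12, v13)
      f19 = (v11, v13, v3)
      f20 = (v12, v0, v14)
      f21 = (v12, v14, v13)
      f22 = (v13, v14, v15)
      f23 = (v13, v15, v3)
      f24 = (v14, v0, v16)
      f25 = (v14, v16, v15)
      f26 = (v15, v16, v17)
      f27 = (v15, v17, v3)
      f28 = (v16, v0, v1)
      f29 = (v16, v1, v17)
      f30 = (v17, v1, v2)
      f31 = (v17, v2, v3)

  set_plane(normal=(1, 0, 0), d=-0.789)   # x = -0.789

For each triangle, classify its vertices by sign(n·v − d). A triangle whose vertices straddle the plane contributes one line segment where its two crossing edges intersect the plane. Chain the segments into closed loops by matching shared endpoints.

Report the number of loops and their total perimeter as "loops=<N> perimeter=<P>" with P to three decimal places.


loops=1 perimeter=6.851

Straddling triangles (12 of 32):
  (v6,v0,v8) [++-] → (-0.789, 0.789, -0.81581)–(-0.789, 0.937628, -0.73)  len=0.1716
  (v6,v8,v7) [+-+] → (-0.789, 0.937628, -0.73)–(-0.789, 0.937628, -0.558379)  len=0.1716
  (v7,v8,v9) [+--] → (-0.789, 0.937628, -0.558379)–(-0.789, 0.937628, 0.73)  len=1.2884
  (v7,v9,v3) [+-+] → (-0.789, 0.937628, 0.73)–(-0.789, 0.789, 0.81581)  len=0.1716
  (v8,v0,v10) [-+-] → (-0.789, 0.789, -0.81581)–(-0.789, 0, -1.00447)  len=0.8112
  (v9,v11,v3) [--+] → (-0.789, 0, 1.00447)–(-0.789, 0.789, 0.81581)  len=0.8112
  (v10,v0,v12) [-+-] → (-0.789, 0, -1.00447)–(-0.789, -0.789, -0.81581)  len=0.8112
  (v11,v13,v3) [--+] → (-0.789, -0.789, 0.81581)–(-0.789, 0, 1.00447)  len=0.8112
  (v12,v0,v14) [-++] → (-0.789, -0.789, -0.81581)–(-0.789, -0.937628, -0.73)  len=0.1716
  (v12,v14,v13) [-+-] → (-0.789, -0.937628, -0.73)–(-0.789, -0.937628, 0.558379)  len=1.2884
  (v13,v14,v15) [-++] → (-0.789, -0.937628, 0.558379)–(-0.789, -0.937628, 0.73)  len=0.1716
  (v13,v15,v3) [-++] → (-0.789, -0.937628, 0.73)–(-0.789, -0.789, 0.81581)  len=0.1716

Chained into 1 loop(s):
  loop 1: 12 segments, perimeter = 6.8515
Total perimeter = 6.851


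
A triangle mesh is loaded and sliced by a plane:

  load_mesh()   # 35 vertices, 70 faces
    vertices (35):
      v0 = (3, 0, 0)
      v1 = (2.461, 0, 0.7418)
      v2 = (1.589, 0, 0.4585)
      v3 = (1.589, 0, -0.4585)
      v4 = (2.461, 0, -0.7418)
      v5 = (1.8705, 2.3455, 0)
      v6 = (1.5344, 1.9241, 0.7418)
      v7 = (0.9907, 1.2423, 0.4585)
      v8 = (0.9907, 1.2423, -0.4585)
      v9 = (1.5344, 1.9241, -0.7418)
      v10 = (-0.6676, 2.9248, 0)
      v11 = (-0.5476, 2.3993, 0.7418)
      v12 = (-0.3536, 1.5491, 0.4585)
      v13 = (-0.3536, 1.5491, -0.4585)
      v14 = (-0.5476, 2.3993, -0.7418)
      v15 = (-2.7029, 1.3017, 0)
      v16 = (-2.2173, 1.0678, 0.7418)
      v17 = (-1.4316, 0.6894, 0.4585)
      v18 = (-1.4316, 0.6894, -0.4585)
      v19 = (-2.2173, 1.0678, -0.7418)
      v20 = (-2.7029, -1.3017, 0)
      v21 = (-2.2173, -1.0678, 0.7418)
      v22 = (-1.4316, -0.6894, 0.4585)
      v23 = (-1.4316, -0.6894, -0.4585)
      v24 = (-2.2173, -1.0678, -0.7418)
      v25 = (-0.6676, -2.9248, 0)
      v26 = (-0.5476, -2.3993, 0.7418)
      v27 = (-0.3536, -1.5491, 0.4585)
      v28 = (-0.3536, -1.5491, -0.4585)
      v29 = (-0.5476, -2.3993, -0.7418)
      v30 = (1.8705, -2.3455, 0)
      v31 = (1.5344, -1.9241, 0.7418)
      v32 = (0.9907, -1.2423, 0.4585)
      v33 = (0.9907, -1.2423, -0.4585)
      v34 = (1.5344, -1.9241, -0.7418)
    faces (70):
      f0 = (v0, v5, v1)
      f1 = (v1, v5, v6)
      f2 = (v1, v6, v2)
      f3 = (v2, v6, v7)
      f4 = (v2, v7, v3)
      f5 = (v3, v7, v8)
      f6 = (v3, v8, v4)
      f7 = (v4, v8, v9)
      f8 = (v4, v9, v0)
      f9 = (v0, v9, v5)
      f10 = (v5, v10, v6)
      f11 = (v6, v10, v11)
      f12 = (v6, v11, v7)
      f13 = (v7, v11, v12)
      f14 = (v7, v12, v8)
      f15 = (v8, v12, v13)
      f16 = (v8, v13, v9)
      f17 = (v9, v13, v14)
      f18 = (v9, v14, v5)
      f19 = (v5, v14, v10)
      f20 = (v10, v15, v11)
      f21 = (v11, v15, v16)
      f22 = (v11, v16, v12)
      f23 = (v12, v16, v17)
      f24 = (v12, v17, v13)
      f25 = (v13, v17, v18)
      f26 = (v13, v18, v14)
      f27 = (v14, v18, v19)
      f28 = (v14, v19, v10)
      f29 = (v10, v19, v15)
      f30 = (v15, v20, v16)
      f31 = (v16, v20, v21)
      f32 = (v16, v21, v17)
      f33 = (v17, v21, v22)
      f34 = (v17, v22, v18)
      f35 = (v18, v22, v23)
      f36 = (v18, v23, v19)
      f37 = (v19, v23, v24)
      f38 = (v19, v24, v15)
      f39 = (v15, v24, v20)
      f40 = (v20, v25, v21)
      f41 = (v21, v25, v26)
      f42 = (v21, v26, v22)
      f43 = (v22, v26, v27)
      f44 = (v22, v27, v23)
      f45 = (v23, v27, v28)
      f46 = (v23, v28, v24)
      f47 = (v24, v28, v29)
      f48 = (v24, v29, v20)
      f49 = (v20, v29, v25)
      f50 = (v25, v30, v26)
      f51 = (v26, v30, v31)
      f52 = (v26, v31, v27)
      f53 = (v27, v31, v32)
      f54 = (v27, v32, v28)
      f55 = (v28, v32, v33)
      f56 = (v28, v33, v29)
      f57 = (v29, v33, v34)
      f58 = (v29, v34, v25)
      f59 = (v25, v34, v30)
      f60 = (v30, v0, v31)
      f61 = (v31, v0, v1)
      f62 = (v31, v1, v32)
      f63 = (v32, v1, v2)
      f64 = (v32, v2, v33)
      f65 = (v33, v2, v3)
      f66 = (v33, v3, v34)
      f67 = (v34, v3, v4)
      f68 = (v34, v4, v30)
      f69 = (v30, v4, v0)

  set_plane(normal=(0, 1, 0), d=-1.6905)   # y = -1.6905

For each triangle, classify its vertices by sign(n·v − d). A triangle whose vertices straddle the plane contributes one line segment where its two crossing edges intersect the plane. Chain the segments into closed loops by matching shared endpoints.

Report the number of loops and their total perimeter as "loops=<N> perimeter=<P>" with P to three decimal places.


loops=1 perimeter=10.246

Straddling triangles (18 of 70):
  (v20,v25,v21) [+-+] → (-2.21536, -1.6905, 0)–(-1.69765, -1.6905, 0.493055)  len=0.7149
  (v21,v25,v26) [+--] → (-1.69765, -1.6905, 0.493055)–(-1.43643, -1.6905, 0.7418)  len=0.3607
  (v21,v26,v22) [+-+] → (-1.43643, -1.6905, 0.7418)–(-0.914042, -1.6905, 0.624364)  len=0.5354
  (v22,v26,v27) [+-+] → (-0.914042, -1.6905, 0.624364)–(-0.385865, -1.6905, 0.505617)  len=0.5414
  (v24,v28,v29) [++-] → (-0.385865, -1.6905, -0.505617)–(-1.43643, -1.6905, -0.7418)  len=1.0768
  (v24,v29,v20) [+-+] → (-1.43643, -1.6905, -0.7418)–(-1.93943, -1.6905, -0.262766)  len=0.6946
  (v20,v29,v25) [+--] → (-1.93943, -1.6905, -0.262766)–(-2.21536, -1.6905, 0)  len=0.3810
  (v26,v31,v27) [--+] → (0.358302, -1.6905, 0.565323)–(-0.385865, -1.6905, 0.505617)  len=0.7466
  (v27,v31,v32) [+-+] → (0.358302, -1.6905, 0.565323)–(1.34812, -1.6905, 0.644735)  len=0.9930
  (v28,v33,v29) [++-] → (0.394792, -1.6905, -0.568245)–(-0.385865, -1.6905, -0.505617)  len=0.7832
  (v29,v33,v34) [-+-] → (0.394792, -1.6905, -0.568245)–(1.34812, -1.6905, -0.644735)  len=0.9564
  (v30,v0,v31) [-+-] → (2.18592, -1.6905, 0)–(1.71233, -1.6905, 0.65174)  len=0.8056
  (v31,v0,v1) [-++] → (1.71233, -1.6905, 0.65174)–(1.6469, -1.6905, 0.7418)  len=0.1113
  (v31,v1,v32) [-++] → (1.6469, -1.6905, 0.7418)–(1.34812, -1.6905, 0.644735)  len=0.3142
  (v33,v3,v34) [++-] → (1.54103, -1.6905, -0.707405)–(1.34812, -1.6905, -0.644735)  len=0.2028
  (v34,v3,v4) [-++] → (1.54103, -1.6905, -0.707405)–(1.6469, -1.6905, -0.7418)  len=0.1113
  (v34,v4,v30) [-+-] → (1.6469, -1.6905, -0.7418)–(2.0354, -1.6905, -0.207154)  len=0.6609
  (v30,v4,v0) [-++] → (2.0354, -1.6905, -0.207154)–(2.18592, -1.6905, 0)  len=0.2561

Chained into 1 loop(s):
  loop 1: 18 segments, perimeter = 10.2462
Total perimeter = 10.246
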